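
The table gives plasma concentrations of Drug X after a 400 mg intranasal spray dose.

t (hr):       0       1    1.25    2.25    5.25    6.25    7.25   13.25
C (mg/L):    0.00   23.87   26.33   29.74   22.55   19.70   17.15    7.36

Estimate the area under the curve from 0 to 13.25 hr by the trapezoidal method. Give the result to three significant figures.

Trapezoidal AUC_0→13.25:
  [0→1]: (0.00+23.87)/2 × 1 = 11.935
  [1→1.25]: (23.87+26.33)/2 × 0.25 = 6.275
  [1.25→2.25]: (26.33+29.74)/2 × 1 = 28.035
  [2.25→5.25]: (29.74+22.55)/2 × 3 = 78.435
  [5.25→6.25]: (22.55+19.70)/2 × 1 = 21.125
  [6.25→7.25]: (19.70+17.15)/2 × 1 = 18.425
  [7.25→13.25]: (17.15+7.36)/2 × 6 = 73.53
  Sum = 237.76 mg/L·hr

AUC = 238 mg/L·hr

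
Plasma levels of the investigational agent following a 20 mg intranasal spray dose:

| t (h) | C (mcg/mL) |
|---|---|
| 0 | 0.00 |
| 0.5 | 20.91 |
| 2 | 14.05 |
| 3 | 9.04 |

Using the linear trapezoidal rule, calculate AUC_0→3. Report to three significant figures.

AUC = 43.0 mcg/mL·h

Trapezoidal AUC_0→3:
  [0→0.5]: (0.00+20.91)/2 × 0.5 = 5.2275
  [0.5→2]: (20.91+14.05)/2 × 1.5 = 26.22
  [2→3]: (14.05+9.04)/2 × 1 = 11.545
  Sum = 42.9925 mcg/mL·h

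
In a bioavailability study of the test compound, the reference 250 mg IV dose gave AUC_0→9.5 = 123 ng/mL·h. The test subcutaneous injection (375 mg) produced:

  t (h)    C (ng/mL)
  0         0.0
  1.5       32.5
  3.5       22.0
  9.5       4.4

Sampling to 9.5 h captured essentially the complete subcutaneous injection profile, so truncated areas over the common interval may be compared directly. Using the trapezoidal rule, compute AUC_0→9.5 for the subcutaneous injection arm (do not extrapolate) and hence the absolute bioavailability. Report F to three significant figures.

F = 0.857

Trapezoidal AUC_0→9.5 (subcutaneous injection):
  [0→1.5]: (0.0+32.5)/2 × 1.5 = 24.375
  [1.5→3.5]: (32.5+22.0)/2 × 2 = 54.5
  [3.5→9.5]: (22.0+4.4)/2 × 6 = 79.2
  Sum = 158.075 ng/mL·h
F = (AUC_ev/D_ev)/(AUC_iv/D_iv) = (158.075/375)/(123/250) = 0.421533/0.492 = 0.8568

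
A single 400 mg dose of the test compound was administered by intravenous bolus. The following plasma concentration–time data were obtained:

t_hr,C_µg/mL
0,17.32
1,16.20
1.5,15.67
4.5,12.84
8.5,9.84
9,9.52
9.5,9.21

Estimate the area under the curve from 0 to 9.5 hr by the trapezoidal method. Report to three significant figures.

Trapezoidal AUC_0→9.5:
  [0→1]: (17.32+16.20)/2 × 1 = 16.76
  [1→1.5]: (16.20+15.67)/2 × 0.5 = 7.9675
  [1.5→4.5]: (15.67+12.84)/2 × 3 = 42.765
  [4.5→8.5]: (12.84+9.84)/2 × 4 = 45.36
  [8.5→9]: (9.84+9.52)/2 × 0.5 = 4.84
  [9→9.5]: (9.52+9.21)/2 × 0.5 = 4.6825
  Sum = 122.375 µg/mL·hr

AUC = 122 µg/mL·hr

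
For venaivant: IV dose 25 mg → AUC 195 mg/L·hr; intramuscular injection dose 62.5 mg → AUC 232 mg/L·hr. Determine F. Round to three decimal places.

F = (AUC_ev / D_ev) / (AUC_iv / D_iv)
  = (232/62.5) / (195/25)
  = 3.712 / 7.8 = 0.4759

F = 0.476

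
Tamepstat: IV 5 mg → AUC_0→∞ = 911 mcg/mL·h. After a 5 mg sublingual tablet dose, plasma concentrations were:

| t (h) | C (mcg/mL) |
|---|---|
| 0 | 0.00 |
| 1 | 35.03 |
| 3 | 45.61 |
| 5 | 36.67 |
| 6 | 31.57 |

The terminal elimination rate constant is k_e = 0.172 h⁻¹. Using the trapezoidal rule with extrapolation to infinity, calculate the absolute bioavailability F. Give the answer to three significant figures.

F = 0.437

Trapezoidal AUC_0→6 (sublingual tablet):
  [0→1]: (0.00+35.03)/2 × 1 = 17.515
  [1→3]: (35.03+45.61)/2 × 2 = 80.64
  [3→5]: (45.61+36.67)/2 × 2 = 82.28
  [5→6]: (36.67+31.57)/2 × 1 = 34.12
  Sum = 214.555 mcg/mL·h
Tail: C_last/k_e = 31.57/0.172 = 183.547
AUC_0→∞ (sublingual tablet) = 214.555 + 183.547 = 398.102 mcg/mL·h
F = (AUC_ev/D_ev)/(AUC_iv/D_iv) = (398.102/5)/(911/5) = 79.6204/182.2 = 0.4370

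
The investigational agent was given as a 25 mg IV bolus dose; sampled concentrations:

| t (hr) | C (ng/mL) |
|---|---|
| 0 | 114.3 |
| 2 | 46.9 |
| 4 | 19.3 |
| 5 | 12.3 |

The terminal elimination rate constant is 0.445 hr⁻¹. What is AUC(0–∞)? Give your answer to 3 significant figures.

Trapezoidal AUC_0→5:
  [0→2]: (114.3+46.9)/2 × 2 = 161.2
  [2→4]: (46.9+19.3)/2 × 2 = 66.2
  [4→5]: (19.3+12.3)/2 × 1 = 15.8
  Sum = 243.2 ng/mL·hr
Extrapolated tail: C_last / k_e = 12.3 / 0.445 = 27.640
AUC_0→∞ = 243.2 + 27.640 = 270.84 ng/mL·hr

AUC = 271 ng/mL·hr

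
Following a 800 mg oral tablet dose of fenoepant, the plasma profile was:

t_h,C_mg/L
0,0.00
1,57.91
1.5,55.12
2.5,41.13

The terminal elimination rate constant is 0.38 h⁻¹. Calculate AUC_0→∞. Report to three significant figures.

Trapezoidal AUC_0→2.5:
  [0→1]: (0.00+57.91)/2 × 1 = 28.955
  [1→1.5]: (57.91+55.12)/2 × 0.5 = 28.2575
  [1.5→2.5]: (55.12+41.13)/2 × 1 = 48.125
  Sum = 105.3375 mg/L·h
Extrapolated tail: C_last / k_e = 41.13 / 0.38 = 108.237
AUC_0→∞ = 105.3375 + 108.237 = 213.5745 mg/L·h

AUC = 214 mg/L·h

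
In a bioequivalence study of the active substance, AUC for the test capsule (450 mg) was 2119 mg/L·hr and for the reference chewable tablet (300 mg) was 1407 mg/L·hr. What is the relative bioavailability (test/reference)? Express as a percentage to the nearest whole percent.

F_rel = 100%

F_rel = (AUC_test/D_test) / (AUC_ref/D_ref)
      = (2119/450) / (1407/300)
      = 4.70889 / 4.69 = 1.0040 = 100.40%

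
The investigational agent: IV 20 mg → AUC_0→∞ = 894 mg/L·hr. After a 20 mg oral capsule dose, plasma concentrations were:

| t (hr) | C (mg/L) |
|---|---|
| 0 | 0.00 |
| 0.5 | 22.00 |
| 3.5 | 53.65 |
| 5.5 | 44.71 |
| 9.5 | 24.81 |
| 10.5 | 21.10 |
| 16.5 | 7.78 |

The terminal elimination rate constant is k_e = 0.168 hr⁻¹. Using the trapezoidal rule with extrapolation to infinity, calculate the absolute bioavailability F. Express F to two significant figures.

Trapezoidal AUC_0→16.5 (oral capsule):
  [0→0.5]: (0.00+22.00)/2 × 0.5 = 5.5
  [0.5→3.5]: (22.00+53.65)/2 × 3 = 113.475
  [3.5→5.5]: (53.65+44.71)/2 × 2 = 98.36
  [5.5→9.5]: (44.71+24.81)/2 × 4 = 139.04
  [9.5→10.5]: (24.81+21.10)/2 × 1 = 22.955
  [10.5→16.5]: (21.10+7.78)/2 × 6 = 86.64
  Sum = 465.97 mg/L·hr
Tail: C_last/k_e = 7.78/0.168 = 46.310
AUC_0→∞ (oral capsule) = 465.97 + 46.310 = 512.28 mg/L·hr
F = (AUC_ev/D_ev)/(AUC_iv/D_iv) = (512.28/20)/(894/20) = 25.614/44.7 = 0.5730

F = 0.57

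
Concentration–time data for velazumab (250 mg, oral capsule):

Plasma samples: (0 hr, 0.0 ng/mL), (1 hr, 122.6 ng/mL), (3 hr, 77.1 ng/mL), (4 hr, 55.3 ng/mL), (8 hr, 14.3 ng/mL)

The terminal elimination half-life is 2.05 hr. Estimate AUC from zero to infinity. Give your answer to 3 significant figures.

AUC = 509 ng/mL·hr

Trapezoidal AUC_0→8:
  [0→1]: (0.0+122.6)/2 × 1 = 61.3
  [1→3]: (122.6+77.1)/2 × 2 = 199.7
  [3→4]: (77.1+55.3)/2 × 1 = 66.2
  [4→8]: (55.3+14.3)/2 × 4 = 139.2
  Sum = 466.4 ng/mL·hr
k_e = ln2 / t½ = 0.693147 / 2.05 = 0.3381 hr^-1
Extrapolated tail: C_last / k_e = 14.3 / 0.3381 = 42.295
AUC_0→∞ = 466.4 + 42.295 = 508.695 ng/mL·hr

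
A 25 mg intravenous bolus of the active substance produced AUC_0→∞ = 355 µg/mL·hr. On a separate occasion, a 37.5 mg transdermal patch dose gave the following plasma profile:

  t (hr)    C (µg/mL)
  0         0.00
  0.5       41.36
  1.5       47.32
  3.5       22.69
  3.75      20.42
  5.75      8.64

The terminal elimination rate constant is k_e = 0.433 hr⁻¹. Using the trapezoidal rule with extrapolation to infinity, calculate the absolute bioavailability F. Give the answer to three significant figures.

F = 0.336

Trapezoidal AUC_0→5.75 (transdermal patch):
  [0→0.5]: (0.00+41.36)/2 × 0.5 = 10.34
  [0.5→1.5]: (41.36+47.32)/2 × 1 = 44.34
  [1.5→3.5]: (47.32+22.69)/2 × 2 = 70.01
  [3.5→3.75]: (22.69+20.42)/2 × 0.25 = 5.38875
  [3.75→5.75]: (20.42+8.64)/2 × 2 = 29.06
  Sum = 159.13875 µg/mL·hr
Tail: C_last/k_e = 8.64/0.433 = 19.954
AUC_0→∞ (transdermal patch) = 159.13875 + 19.954 = 179.09275 µg/mL·hr
F = (AUC_ev/D_ev)/(AUC_iv/D_iv) = (179.09275/37.5)/(355/25) = 4.77581/14.2 = 0.3363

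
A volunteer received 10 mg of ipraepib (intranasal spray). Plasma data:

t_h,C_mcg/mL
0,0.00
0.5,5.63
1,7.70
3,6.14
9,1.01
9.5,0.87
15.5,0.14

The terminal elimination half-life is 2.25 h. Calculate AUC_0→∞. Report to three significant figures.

AUC = 44.0 mcg/mL·h

Trapezoidal AUC_0→15.5:
  [0→0.5]: (0.00+5.63)/2 × 0.5 = 1.4075
  [0.5→1]: (5.63+7.70)/2 × 0.5 = 3.3325
  [1→3]: (7.70+6.14)/2 × 2 = 13.84
  [3→9]: (6.14+1.01)/2 × 6 = 21.45
  [9→9.5]: (1.01+0.87)/2 × 0.5 = 0.47
  [9.5→15.5]: (0.87+0.14)/2 × 6 = 3.03
  Sum = 43.53 mcg/mL·h
k_e = ln2 / t½ = 0.693147 / 2.25 = 0.3081 h^-1
Extrapolated tail: C_last / k_e = 0.14 / 0.3081 = 0.454
AUC_0→∞ = 43.53 + 0.454 = 43.984 mcg/mL·h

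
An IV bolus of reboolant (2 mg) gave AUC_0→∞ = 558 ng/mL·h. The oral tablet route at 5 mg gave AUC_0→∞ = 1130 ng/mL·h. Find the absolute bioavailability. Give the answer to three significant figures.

F = 0.810

F = (AUC_ev / D_ev) / (AUC_iv / D_iv)
  = (1130/5) / (558/2)
  = 226 / 279 = 0.8100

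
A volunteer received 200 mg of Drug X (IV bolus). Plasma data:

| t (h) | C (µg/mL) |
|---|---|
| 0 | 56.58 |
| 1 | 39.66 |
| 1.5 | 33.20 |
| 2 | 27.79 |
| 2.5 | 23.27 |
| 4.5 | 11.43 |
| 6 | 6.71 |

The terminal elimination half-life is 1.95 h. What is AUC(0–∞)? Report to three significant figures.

Trapezoidal AUC_0→6:
  [0→1]: (56.58+39.66)/2 × 1 = 48.12
  [1→1.5]: (39.66+33.20)/2 × 0.5 = 18.215
  [1.5→2]: (33.20+27.79)/2 × 0.5 = 15.2475
  [2→2.5]: (27.79+23.27)/2 × 0.5 = 12.765
  [2.5→4.5]: (23.27+11.43)/2 × 2 = 34.7
  [4.5→6]: (11.43+6.71)/2 × 1.5 = 13.605
  Sum = 142.6525 µg/mL·h
k_e = ln2 / t½ = 0.693147 / 1.95 = 0.3555 h^-1
Extrapolated tail: C_last / k_e = 6.71 / 0.3555 = 18.875
AUC_0→∞ = 142.6525 + 18.875 = 161.5275 µg/mL·h

AUC = 162 µg/mL·h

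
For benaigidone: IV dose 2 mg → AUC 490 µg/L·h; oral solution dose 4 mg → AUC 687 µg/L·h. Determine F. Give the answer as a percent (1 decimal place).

F = 70.1%

F = (AUC_ev / D_ev) / (AUC_iv / D_iv)
  = (687/4) / (490/2)
  = 171.75 / 245 = 0.7010
  = 70.10%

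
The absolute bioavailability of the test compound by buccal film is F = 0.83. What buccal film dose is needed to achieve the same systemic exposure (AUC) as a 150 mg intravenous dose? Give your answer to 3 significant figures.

D_buccal = 181 mg

For equal systemic exposure: F × D_ev = D_iv
D_ev = D_iv / F = 150 / 0.83 = 180.723 mg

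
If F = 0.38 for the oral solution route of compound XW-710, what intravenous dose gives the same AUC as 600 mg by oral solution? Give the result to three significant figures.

D_iv = 228 mg

Systemic exposure from an extravascular dose = F × D_ev, so the equivalent IV dose is F × D_ev.
D_iv = F × D_ev = 0.38 × 600 = 228 mg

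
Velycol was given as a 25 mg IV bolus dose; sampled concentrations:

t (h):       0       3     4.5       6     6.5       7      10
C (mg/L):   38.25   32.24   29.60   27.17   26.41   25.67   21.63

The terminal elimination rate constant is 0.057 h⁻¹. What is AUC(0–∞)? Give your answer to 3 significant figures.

AUC = 672 mg/L·h

Trapezoidal AUC_0→10:
  [0→3]: (38.25+32.24)/2 × 3 = 105.735
  [3→4.5]: (32.24+29.60)/2 × 1.5 = 46.38
  [4.5→6]: (29.60+27.17)/2 × 1.5 = 42.5775
  [6→6.5]: (27.17+26.41)/2 × 0.5 = 13.395
  [6.5→7]: (26.41+25.67)/2 × 0.5 = 13.02
  [7→10]: (25.67+21.63)/2 × 3 = 70.95
  Sum = 292.0575 mg/L·h
Extrapolated tail: C_last / k_e = 21.63 / 0.057 = 379.474
AUC_0→∞ = 292.0575 + 379.474 = 671.5315 mg/L·h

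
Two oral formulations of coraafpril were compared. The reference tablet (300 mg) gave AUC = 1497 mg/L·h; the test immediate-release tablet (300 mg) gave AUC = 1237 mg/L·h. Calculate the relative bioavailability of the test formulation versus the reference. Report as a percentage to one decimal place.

F_rel = 82.6%

F_rel = (AUC_test/D_test) / (AUC_ref/D_ref)
      = (1237/300) / (1497/300)
      = 4.12333 / 4.99 = 0.8263 = 82.63%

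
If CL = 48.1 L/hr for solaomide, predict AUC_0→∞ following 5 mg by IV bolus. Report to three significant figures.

AUC = 0.104 mg/L·hr

AUC_0→∞ = Dose_iv / CL
        = 5 / 48.1 = 0.10395 mg/L·hr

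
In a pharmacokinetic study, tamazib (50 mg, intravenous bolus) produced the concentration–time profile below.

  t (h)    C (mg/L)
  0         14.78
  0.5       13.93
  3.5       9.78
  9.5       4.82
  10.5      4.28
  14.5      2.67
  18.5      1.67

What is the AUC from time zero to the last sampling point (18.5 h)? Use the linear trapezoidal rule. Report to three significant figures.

AUC = 114 mg/L·h

Trapezoidal AUC_0→18.5:
  [0→0.5]: (14.78+13.93)/2 × 0.5 = 7.1775
  [0.5→3.5]: (13.93+9.78)/2 × 3 = 35.565
  [3.5→9.5]: (9.78+4.82)/2 × 6 = 43.8
  [9.5→10.5]: (4.82+4.28)/2 × 1 = 4.55
  [10.5→14.5]: (4.28+2.67)/2 × 4 = 13.9
  [14.5→18.5]: (2.67+1.67)/2 × 4 = 8.68
  Sum = 113.6725 mg/L·h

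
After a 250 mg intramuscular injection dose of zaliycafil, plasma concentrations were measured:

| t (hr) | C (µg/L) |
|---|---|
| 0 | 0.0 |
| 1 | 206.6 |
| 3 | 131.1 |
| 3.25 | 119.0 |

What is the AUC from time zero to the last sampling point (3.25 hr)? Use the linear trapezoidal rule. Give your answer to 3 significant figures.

AUC = 472 µg/L·hr

Trapezoidal AUC_0→3.25:
  [0→1]: (0.0+206.6)/2 × 1 = 103.3
  [1→3]: (206.6+131.1)/2 × 2 = 337.7
  [3→3.25]: (131.1+119.0)/2 × 0.25 = 31.2625
  Sum = 472.2625 µg/L·hr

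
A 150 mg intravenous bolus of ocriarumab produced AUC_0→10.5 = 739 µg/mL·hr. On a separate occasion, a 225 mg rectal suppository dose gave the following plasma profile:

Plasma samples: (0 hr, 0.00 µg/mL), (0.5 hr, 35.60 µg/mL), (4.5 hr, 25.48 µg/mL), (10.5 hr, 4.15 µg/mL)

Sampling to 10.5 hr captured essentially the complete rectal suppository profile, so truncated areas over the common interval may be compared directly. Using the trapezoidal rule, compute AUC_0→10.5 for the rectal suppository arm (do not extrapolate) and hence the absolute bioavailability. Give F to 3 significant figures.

Trapezoidal AUC_0→10.5 (rectal suppository):
  [0→0.5]: (0.00+35.60)/2 × 0.5 = 8.9
  [0.5→4.5]: (35.60+25.48)/2 × 4 = 122.16
  [4.5→10.5]: (25.48+4.15)/2 × 6 = 88.89
  Sum = 219.95 µg/mL·hr
F = (AUC_ev/D_ev)/(AUC_iv/D_iv) = (219.95/225)/(739/150) = 0.977556/4.92667 = 0.1984

F = 0.198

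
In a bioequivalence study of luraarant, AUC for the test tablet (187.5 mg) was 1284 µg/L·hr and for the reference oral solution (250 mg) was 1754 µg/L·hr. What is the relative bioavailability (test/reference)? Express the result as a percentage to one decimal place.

F_rel = (AUC_test/D_test) / (AUC_ref/D_ref)
      = (1284/187.5) / (1754/250)
      = 6.848 / 7.016 = 0.9761 = 97.61%

F_rel = 97.6%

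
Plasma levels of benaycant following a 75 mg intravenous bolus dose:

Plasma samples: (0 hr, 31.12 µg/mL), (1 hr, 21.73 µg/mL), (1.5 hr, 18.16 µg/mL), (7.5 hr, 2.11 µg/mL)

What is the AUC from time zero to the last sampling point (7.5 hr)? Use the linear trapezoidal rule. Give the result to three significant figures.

Trapezoidal AUC_0→7.5:
  [0→1]: (31.12+21.73)/2 × 1 = 26.425
  [1→1.5]: (21.73+18.16)/2 × 0.5 = 9.9725
  [1.5→7.5]: (18.16+2.11)/2 × 6 = 60.81
  Sum = 97.2075 µg/mL·hr

AUC = 97.2 µg/mL·hr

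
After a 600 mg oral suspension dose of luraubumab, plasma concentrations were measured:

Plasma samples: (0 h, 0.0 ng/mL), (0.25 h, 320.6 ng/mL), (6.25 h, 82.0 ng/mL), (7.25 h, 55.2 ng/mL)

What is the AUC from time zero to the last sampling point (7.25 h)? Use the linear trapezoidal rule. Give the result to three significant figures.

AUC = 1320 ng/mL·h

Trapezoidal AUC_0→7.25:
  [0→0.25]: (0.0+320.6)/2 × 0.25 = 40.075
  [0.25→6.25]: (320.6+82.0)/2 × 6 = 1207.8
  [6.25→7.25]: (82.0+55.2)/2 × 1 = 68.6
  Sum = 1316.475 ng/mL·h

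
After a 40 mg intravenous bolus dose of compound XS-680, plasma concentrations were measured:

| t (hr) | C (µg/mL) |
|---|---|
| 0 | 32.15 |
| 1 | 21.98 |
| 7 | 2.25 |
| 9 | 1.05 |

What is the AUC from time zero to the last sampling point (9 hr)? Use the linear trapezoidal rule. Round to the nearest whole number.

Trapezoidal AUC_0→9:
  [0→1]: (32.15+21.98)/2 × 1 = 27.065
  [1→7]: (21.98+2.25)/2 × 6 = 72.69
  [7→9]: (2.25+1.05)/2 × 2 = 3.3
  Sum = 103.055 µg/mL·hr

AUC = 103 µg/mL·hr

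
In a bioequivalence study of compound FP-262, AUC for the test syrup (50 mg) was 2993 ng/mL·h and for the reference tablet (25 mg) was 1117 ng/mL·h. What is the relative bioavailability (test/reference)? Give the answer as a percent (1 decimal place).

F_rel = 134.0%

F_rel = (AUC_test/D_test) / (AUC_ref/D_ref)
      = (2993/50) / (1117/25)
      = 59.86 / 44.68 = 1.3397 = 133.97%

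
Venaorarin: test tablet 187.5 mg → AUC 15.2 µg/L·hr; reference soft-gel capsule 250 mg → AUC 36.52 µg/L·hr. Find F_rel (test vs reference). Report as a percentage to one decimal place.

F_rel = (AUC_test/D_test) / (AUC_ref/D_ref)
      = (15.2/187.5) / (36.52/250)
      = 0.0810667 / 0.14608 = 0.5549 = 55.49%

F_rel = 55.5%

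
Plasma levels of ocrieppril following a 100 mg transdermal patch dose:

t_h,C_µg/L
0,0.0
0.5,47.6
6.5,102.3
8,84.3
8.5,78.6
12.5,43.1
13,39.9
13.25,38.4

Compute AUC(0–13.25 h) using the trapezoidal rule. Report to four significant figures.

Trapezoidal AUC_0→13.25:
  [0→0.5]: (0.0+47.6)/2 × 0.5 = 11.9
  [0.5→6.5]: (47.6+102.3)/2 × 6 = 449.7
  [6.5→8]: (102.3+84.3)/2 × 1.5 = 139.95
  [8→8.5]: (84.3+78.6)/2 × 0.5 = 40.725
  [8.5→12.5]: (78.6+43.1)/2 × 4 = 243.4
  [12.5→13]: (43.1+39.9)/2 × 0.5 = 20.75
  [13→13.25]: (39.9+38.4)/2 × 0.25 = 9.7875
  Sum = 916.2125 µg/L·h

AUC = 916.2 µg/L·h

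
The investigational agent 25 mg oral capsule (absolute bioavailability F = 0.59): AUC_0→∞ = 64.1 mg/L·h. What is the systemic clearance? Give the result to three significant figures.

CL = 0.230 L/h

CL = F × Dose / AUC_0→∞
   = 0.59 × 25 / 64.1 = 0.230109 L/h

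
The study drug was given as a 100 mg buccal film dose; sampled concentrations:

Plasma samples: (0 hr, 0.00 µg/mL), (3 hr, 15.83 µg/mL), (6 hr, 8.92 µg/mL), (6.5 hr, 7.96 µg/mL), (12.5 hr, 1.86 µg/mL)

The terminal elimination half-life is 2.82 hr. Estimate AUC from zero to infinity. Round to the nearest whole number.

Trapezoidal AUC_0→12.5:
  [0→3]: (0.00+15.83)/2 × 3 = 23.745
  [3→6]: (15.83+8.92)/2 × 3 = 37.125
  [6→6.5]: (8.92+7.96)/2 × 0.5 = 4.22
  [6.5→12.5]: (7.96+1.86)/2 × 6 = 29.46
  Sum = 94.55 µg/mL·hr
k_e = ln2 / t½ = 0.693147 / 2.82 = 0.2458 hr^-1
Extrapolated tail: C_last / k_e = 1.86 / 0.2458 = 7.567
AUC_0→∞ = 94.55 + 7.567 = 102.117 µg/mL·hr

AUC = 102 µg/mL·hr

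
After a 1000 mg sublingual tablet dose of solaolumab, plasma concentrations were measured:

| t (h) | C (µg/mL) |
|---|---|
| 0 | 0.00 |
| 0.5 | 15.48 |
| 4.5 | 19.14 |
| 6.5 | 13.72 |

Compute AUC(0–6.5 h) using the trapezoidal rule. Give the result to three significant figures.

AUC = 106 µg/mL·h

Trapezoidal AUC_0→6.5:
  [0→0.5]: (0.00+15.48)/2 × 0.5 = 3.87
  [0.5→4.5]: (15.48+19.14)/2 × 4 = 69.24
  [4.5→6.5]: (19.14+13.72)/2 × 2 = 32.86
  Sum = 105.97 µg/mL·h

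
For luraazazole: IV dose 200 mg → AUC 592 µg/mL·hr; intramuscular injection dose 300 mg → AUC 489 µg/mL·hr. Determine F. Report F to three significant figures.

F = (AUC_ev / D_ev) / (AUC_iv / D_iv)
  = (489/300) / (592/200)
  = 1.63 / 2.96 = 0.5507

F = 0.551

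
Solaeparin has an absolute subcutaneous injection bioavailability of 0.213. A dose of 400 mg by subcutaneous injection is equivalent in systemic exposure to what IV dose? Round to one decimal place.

Systemic exposure from an extravascular dose = F × D_ev, so the equivalent IV dose is F × D_ev.
D_iv = F × D_ev = 0.213 × 400 = 85.2 mg

D_iv = 85.2 mg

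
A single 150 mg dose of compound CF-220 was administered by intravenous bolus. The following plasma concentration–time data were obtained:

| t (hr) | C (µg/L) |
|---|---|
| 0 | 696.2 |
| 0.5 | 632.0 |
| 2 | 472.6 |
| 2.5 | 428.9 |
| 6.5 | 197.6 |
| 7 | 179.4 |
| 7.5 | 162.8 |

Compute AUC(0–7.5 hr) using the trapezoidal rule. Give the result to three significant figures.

Trapezoidal AUC_0→7.5:
  [0→0.5]: (696.2+632.0)/2 × 0.5 = 332.05
  [0.5→2]: (632.0+472.6)/2 × 1.5 = 828.45
  [2→2.5]: (472.6+428.9)/2 × 0.5 = 225.375
  [2.5→6.5]: (428.9+197.6)/2 × 4 = 1253.0
  [6.5→7]: (197.6+179.4)/2 × 0.5 = 94.25
  [7→7.5]: (179.4+162.8)/2 × 0.5 = 85.55
  Sum = 2818.675 µg/L·hr

AUC = 2820 µg/L·hr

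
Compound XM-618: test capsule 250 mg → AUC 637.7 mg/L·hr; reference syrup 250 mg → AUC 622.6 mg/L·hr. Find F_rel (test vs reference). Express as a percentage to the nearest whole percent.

F_rel = 102%

F_rel = (AUC_test/D_test) / (AUC_ref/D_ref)
      = (637.7/250) / (622.6/250)
      = 2.5508 / 2.4904 = 1.0243 = 102.43%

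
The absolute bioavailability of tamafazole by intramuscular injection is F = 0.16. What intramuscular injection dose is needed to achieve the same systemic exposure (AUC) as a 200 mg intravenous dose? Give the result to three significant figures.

D_intramuscular = 1250 mg

For equal systemic exposure: F × D_ev = D_iv
D_ev = D_iv / F = 200 / 0.16 = 1250 mg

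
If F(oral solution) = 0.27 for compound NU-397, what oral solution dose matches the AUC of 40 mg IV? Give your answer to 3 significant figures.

For equal systemic exposure: F × D_ev = D_iv
D_ev = D_iv / F = 40 / 0.27 = 148.148 mg

D_oral = 148 mg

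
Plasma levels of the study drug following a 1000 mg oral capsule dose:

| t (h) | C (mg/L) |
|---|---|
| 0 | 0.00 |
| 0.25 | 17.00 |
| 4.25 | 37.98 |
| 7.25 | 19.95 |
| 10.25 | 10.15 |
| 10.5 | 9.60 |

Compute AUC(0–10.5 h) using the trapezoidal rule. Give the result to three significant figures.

AUC = 247 mg/L·h

Trapezoidal AUC_0→10.5:
  [0→0.25]: (0.00+17.00)/2 × 0.25 = 2.125
  [0.25→4.25]: (17.00+37.98)/2 × 4 = 109.96
  [4.25→7.25]: (37.98+19.95)/2 × 3 = 86.895
  [7.25→10.25]: (19.95+10.15)/2 × 3 = 45.15
  [10.25→10.5]: (10.15+9.60)/2 × 0.25 = 2.46875
  Sum = 246.59875 mg/L·h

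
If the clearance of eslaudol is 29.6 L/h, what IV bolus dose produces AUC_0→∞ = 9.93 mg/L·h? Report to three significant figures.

Dose = 294 mg

Dose_iv = CL × AUC_0→∞
     = 29.6 × 9.93 = 293.928 mg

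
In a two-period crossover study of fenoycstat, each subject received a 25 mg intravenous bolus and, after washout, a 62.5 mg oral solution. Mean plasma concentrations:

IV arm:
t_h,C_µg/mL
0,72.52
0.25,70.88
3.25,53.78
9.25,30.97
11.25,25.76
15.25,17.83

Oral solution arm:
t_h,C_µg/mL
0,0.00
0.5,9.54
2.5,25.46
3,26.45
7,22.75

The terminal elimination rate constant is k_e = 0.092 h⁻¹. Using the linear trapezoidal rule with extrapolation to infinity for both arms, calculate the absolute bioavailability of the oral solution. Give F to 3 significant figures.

F = 0.199

Trapezoidal AUC_0→15.25 (IV):
  [0→0.25]: (72.52+70.88)/2 × 0.25 = 17.925
  [0.25→3.25]: (70.88+53.78)/2 × 3 = 186.99
  [3.25→9.25]: (53.78+30.97)/2 × 6 = 254.25
  [9.25→11.25]: (30.97+25.76)/2 × 2 = 56.73
  [11.25→15.25]: (25.76+17.83)/2 × 4 = 87.18
  Sum = 603.075 µg/mL·h
IV tail: 17.83/0.092 = 193.804; AUC_iv,0→∞ = 603.075 + 193.804 = 796.879 µg/mL·h
Trapezoidal AUC_0→7 (oral solution):
  [0→0.5]: (0.00+9.54)/2 × 0.5 = 2.385
  [0.5→2.5]: (9.54+25.46)/2 × 2 = 35.0
  [2.5→3]: (25.46+26.45)/2 × 0.5 = 12.9775
  [3→7]: (26.45+22.75)/2 × 4 = 98.4
  Sum = 148.7625 µg/mL·h
oral solution tail: 22.75/0.092 = 247.283; AUC_ev,0→∞ = 148.7625 + 247.283 = 396.0455 µg/mL·h
F = (AUC_ev/D_ev)/(AUC_iv/D_iv) = (396.0455/62.5)/(796.879/25) = 6.336728/31.87516 = 0.1988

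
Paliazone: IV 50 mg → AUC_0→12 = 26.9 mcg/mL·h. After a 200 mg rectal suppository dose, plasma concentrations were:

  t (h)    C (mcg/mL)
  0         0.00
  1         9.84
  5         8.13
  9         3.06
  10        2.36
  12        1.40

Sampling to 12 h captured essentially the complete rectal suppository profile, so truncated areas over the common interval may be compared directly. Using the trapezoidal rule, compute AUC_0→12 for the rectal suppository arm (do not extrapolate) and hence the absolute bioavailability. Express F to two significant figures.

F = 0.65

Trapezoidal AUC_0→12 (rectal suppository):
  [0→1]: (0.00+9.84)/2 × 1 = 4.92
  [1→5]: (9.84+8.13)/2 × 4 = 35.94
  [5→9]: (8.13+3.06)/2 × 4 = 22.38
  [9→10]: (3.06+2.36)/2 × 1 = 2.71
  [10→12]: (2.36+1.40)/2 × 2 = 3.76
  Sum = 69.71 mcg/mL·h
F = (AUC_ev/D_ev)/(AUC_iv/D_iv) = (69.71/200)/(26.9/50) = 0.34855/0.538 = 0.6479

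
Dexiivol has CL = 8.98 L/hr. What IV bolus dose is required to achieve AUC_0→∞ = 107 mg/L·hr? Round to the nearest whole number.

Dose = 961 mg

Dose_iv = CL × AUC_0→∞
     = 8.98 × 107 = 960.86 mg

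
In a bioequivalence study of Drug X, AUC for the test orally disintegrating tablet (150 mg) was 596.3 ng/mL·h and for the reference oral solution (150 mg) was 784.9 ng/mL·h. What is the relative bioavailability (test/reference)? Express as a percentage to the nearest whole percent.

F_rel = (AUC_test/D_test) / (AUC_ref/D_ref)
      = (596.3/150) / (784.9/150)
      = 3.97533 / 5.23267 = 0.7597 = 75.97%

F_rel = 76%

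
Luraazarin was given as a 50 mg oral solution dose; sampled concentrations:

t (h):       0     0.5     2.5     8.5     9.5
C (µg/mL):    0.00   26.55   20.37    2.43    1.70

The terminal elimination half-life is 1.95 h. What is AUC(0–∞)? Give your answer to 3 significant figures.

Trapezoidal AUC_0→9.5:
  [0→0.5]: (0.00+26.55)/2 × 0.5 = 6.6375
  [0.5→2.5]: (26.55+20.37)/2 × 2 = 46.92
  [2.5→8.5]: (20.37+2.43)/2 × 6 = 68.4
  [8.5→9.5]: (2.43+1.70)/2 × 1 = 2.065
  Sum = 124.0225 µg/mL·h
k_e = ln2 / t½ = 0.693147 / 1.95 = 0.3555 h^-1
Extrapolated tail: C_last / k_e = 1.70 / 0.3555 = 4.782
AUC_0→∞ = 124.0225 + 4.782 = 128.8045 µg/mL·h

AUC = 129 µg/mL·h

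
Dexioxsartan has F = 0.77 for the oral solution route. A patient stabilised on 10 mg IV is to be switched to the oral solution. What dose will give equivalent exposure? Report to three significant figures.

For equal systemic exposure: F × D_ev = D_iv
D_ev = D_iv / F = 10 / 0.77 = 12.987 mg

D_oral = 13.0 mg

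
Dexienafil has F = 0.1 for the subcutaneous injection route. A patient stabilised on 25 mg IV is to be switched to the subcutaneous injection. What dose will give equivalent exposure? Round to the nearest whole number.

For equal systemic exposure: F × D_ev = D_iv
D_ev = D_iv / F = 25 / 0.1 = 250 mg

D_subcutaneous = 250 mg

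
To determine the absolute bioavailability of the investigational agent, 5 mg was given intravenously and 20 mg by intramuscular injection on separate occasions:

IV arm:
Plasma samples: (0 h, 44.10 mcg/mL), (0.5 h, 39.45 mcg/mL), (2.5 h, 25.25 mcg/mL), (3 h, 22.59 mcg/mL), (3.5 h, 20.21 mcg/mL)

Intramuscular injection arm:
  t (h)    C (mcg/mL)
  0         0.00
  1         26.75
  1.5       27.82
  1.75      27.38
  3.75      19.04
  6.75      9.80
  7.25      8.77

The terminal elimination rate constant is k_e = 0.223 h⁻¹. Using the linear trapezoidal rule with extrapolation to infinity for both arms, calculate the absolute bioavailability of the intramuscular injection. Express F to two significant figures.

F = 0.21

Trapezoidal AUC_0→3.5 (IV):
  [0→0.5]: (44.10+39.45)/2 × 0.5 = 20.8875
  [0.5→2.5]: (39.45+25.25)/2 × 2 = 64.7
  [2.5→3]: (25.25+22.59)/2 × 0.5 = 11.96
  [3→3.5]: (22.59+20.21)/2 × 0.5 = 10.7
  Sum = 108.2475 mcg/mL·h
IV tail: 20.21/0.223 = 90.628; AUC_iv,0→∞ = 108.2475 + 90.628 = 198.8755 mcg/mL·h
Trapezoidal AUC_0→7.25 (intramuscular injection):
  [0→1]: (0.00+26.75)/2 × 1 = 13.375
  [1→1.5]: (26.75+27.82)/2 × 0.5 = 13.6425
  [1.5→1.75]: (27.82+27.38)/2 × 0.25 = 6.9
  [1.75→3.75]: (27.38+19.04)/2 × 2 = 46.42
  [3.75→6.75]: (19.04+9.80)/2 × 3 = 43.26
  [6.75→7.25]: (9.80+8.77)/2 × 0.5 = 4.6425
  Sum = 128.24 mcg/mL·h
intramuscular injection tail: 8.77/0.223 = 39.327; AUC_ev,0→∞ = 128.24 + 39.327 = 167.567 mcg/mL·h
F = (AUC_ev/D_ev)/(AUC_iv/D_iv) = (167.567/20)/(198.8755/5) = 8.37835/39.7751 = 0.2106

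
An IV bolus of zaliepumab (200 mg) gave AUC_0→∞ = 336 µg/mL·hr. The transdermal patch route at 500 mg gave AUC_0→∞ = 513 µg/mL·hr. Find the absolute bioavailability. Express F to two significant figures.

F = (AUC_ev / D_ev) / (AUC_iv / D_iv)
  = (513/500) / (336/200)
  = 1.026 / 1.68 = 0.6107

F = 0.61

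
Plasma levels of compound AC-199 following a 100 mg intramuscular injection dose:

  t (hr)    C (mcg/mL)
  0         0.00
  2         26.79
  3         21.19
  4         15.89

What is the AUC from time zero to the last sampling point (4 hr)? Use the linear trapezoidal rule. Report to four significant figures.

Trapezoidal AUC_0→4:
  [0→2]: (0.00+26.79)/2 × 2 = 26.79
  [2→3]: (26.79+21.19)/2 × 1 = 23.99
  [3→4]: (21.19+15.89)/2 × 1 = 18.54
  Sum = 69.32 mcg/mL·hr

AUC = 69.32 mcg/mL·hr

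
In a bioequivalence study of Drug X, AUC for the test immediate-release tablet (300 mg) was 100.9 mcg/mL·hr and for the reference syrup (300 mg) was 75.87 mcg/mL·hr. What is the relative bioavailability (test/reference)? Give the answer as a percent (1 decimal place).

F_rel = (AUC_test/D_test) / (AUC_ref/D_ref)
      = (100.9/300) / (75.87/300)
      = 0.336333 / 0.2529 = 1.3299 = 132.99%

F_rel = 133.0%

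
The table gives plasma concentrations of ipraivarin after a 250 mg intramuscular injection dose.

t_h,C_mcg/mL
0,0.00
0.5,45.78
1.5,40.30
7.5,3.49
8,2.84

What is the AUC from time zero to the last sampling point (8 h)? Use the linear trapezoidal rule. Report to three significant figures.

AUC = 187 mcg/mL·h

Trapezoidal AUC_0→8:
  [0→0.5]: (0.00+45.78)/2 × 0.5 = 11.445
  [0.5→1.5]: (45.78+40.30)/2 × 1 = 43.04
  [1.5→7.5]: (40.30+3.49)/2 × 6 = 131.37
  [7.5→8]: (3.49+2.84)/2 × 0.5 = 1.5825
  Sum = 187.4375 mcg/mL·h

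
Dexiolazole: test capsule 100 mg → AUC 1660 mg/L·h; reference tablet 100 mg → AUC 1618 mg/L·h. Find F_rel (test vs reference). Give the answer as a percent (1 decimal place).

F_rel = 102.6%

F_rel = (AUC_test/D_test) / (AUC_ref/D_ref)
      = (1660/100) / (1618/100)
      = 16.6 / 16.18 = 1.0260 = 102.60%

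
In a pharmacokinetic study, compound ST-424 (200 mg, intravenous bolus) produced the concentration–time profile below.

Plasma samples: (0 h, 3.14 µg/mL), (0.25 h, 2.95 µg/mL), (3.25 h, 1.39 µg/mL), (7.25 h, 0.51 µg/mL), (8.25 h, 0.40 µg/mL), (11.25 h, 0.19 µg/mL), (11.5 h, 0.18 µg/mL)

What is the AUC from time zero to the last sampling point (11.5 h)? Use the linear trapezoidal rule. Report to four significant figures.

AUC = 12.46 µg/mL·h

Trapezoidal AUC_0→11.5:
  [0→0.25]: (3.14+2.95)/2 × 0.25 = 0.76125
  [0.25→3.25]: (2.95+1.39)/2 × 3 = 6.51
  [3.25→7.25]: (1.39+0.51)/2 × 4 = 3.8
  [7.25→8.25]: (0.51+0.40)/2 × 1 = 0.455
  [8.25→11.25]: (0.40+0.19)/2 × 3 = 0.885
  [11.25→11.5]: (0.19+0.18)/2 × 0.25 = 0.04625
  Sum = 12.4575 µg/mL·h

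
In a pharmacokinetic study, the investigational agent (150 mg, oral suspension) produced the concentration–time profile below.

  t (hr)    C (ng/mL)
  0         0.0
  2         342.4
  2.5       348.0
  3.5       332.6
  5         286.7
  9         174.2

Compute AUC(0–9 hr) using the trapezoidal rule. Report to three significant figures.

Trapezoidal AUC_0→9:
  [0→2]: (0.0+342.4)/2 × 2 = 342.4
  [2→2.5]: (342.4+348.0)/2 × 0.5 = 172.6
  [2.5→3.5]: (348.0+332.6)/2 × 1 = 340.3
  [3.5→5]: (332.6+286.7)/2 × 1.5 = 464.475
  [5→9]: (286.7+174.2)/2 × 4 = 921.8
  Sum = 2241.575 ng/mL·hr

AUC = 2240 ng/mL·hr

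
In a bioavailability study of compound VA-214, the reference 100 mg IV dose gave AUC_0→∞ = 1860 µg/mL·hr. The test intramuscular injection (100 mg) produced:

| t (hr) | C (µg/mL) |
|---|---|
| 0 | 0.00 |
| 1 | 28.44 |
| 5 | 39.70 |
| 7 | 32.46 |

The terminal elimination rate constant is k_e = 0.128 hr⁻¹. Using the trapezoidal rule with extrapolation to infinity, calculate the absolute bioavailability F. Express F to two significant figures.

Trapezoidal AUC_0→7 (intramuscular injection):
  [0→1]: (0.00+28.44)/2 × 1 = 14.22
  [1→5]: (28.44+39.70)/2 × 4 = 136.28
  [5→7]: (39.70+32.46)/2 × 2 = 72.16
  Sum = 222.66 µg/mL·hr
Tail: C_last/k_e = 32.46/0.128 = 253.594
AUC_0→∞ (intramuscular injection) = 222.66 + 253.594 = 476.254 µg/mL·hr
F = (AUC_ev/D_ev)/(AUC_iv/D_iv) = (476.254/100)/(1860/100) = 4.76254/18.6 = 0.2561

F = 0.26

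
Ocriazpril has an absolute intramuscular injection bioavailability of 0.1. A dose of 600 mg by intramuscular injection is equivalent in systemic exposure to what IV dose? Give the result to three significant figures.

Systemic exposure from an extravascular dose = F × D_ev, so the equivalent IV dose is F × D_ev.
D_iv = F × D_ev = 0.1 × 600 = 60 mg

D_iv = 60.0 mg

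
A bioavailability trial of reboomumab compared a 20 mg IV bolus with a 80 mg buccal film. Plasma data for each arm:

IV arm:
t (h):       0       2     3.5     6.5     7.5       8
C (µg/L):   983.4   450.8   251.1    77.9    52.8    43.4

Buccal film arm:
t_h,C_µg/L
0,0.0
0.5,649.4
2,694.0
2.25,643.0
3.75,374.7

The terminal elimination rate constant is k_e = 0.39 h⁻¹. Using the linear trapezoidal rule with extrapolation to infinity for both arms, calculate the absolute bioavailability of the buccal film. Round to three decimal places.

F = 0.288

Trapezoidal AUC_0→8 (IV):
  [0→2]: (983.4+450.8)/2 × 2 = 1434.2
  [2→3.5]: (450.8+251.1)/2 × 1.5 = 526.425
  [3.5→6.5]: (251.1+77.9)/2 × 3 = 493.5
  [6.5→7.5]: (77.9+52.8)/2 × 1 = 65.35
  [7.5→8]: (52.8+43.4)/2 × 0.5 = 24.05
  Sum = 2543.525 µg/L·h
IV tail: 43.4/0.39 = 111.282; AUC_iv,0→∞ = 2543.525 + 111.282 = 2654.807 µg/L·h
Trapezoidal AUC_0→3.75 (buccal film):
  [0→0.5]: (0.0+649.4)/2 × 0.5 = 162.35
  [0.5→2]: (649.4+694.0)/2 × 1.5 = 1007.55
  [2→2.25]: (694.0+643.0)/2 × 0.25 = 167.125
  [2.25→3.75]: (643.0+374.7)/2 × 1.5 = 763.275
  Sum = 2100.3 µg/L·h
buccal film tail: 374.7/0.39 = 960.769; AUC_ev,0→∞ = 2100.3 + 960.769 = 3061.069 µg/L·h
F = (AUC_ev/D_ev)/(AUC_iv/D_iv) = (3061.069/80)/(2654.807/20) = 38.2634/132.74035 = 0.2883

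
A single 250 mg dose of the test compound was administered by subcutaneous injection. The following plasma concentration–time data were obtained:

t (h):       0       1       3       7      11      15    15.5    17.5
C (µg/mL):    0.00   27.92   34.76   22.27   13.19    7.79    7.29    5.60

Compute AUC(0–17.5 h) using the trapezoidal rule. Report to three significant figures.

AUC = 320 µg/mL·h

Trapezoidal AUC_0→17.5:
  [0→1]: (0.00+27.92)/2 × 1 = 13.96
  [1→3]: (27.92+34.76)/2 × 2 = 62.68
  [3→7]: (34.76+22.27)/2 × 4 = 114.06
  [7→11]: (22.27+13.19)/2 × 4 = 70.92
  [11→15]: (13.19+7.79)/2 × 4 = 41.96
  [15→15.5]: (7.79+7.29)/2 × 0.5 = 3.77
  [15.5→17.5]: (7.29+5.60)/2 × 2 = 12.89
  Sum = 320.24 µg/mL·h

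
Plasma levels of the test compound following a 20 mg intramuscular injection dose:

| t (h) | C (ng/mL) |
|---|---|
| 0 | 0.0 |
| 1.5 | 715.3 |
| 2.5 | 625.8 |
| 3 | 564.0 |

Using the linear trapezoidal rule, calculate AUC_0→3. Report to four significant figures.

AUC = 1504 ng/mL·h

Trapezoidal AUC_0→3:
  [0→1.5]: (0.0+715.3)/2 × 1.5 = 536.475
  [1.5→2.5]: (715.3+625.8)/2 × 1 = 670.55
  [2.5→3]: (625.8+564.0)/2 × 0.5 = 297.45
  Sum = 1504.475 ng/mL·h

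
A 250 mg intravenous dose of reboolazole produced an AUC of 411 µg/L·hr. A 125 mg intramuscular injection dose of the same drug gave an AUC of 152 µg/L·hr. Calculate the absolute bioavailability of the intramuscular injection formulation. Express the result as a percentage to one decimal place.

F = 74.0%

F = (AUC_ev / D_ev) / (AUC_iv / D_iv)
  = (152/125) / (411/250)
  = 1.216 / 1.644 = 0.7397
  = 73.97%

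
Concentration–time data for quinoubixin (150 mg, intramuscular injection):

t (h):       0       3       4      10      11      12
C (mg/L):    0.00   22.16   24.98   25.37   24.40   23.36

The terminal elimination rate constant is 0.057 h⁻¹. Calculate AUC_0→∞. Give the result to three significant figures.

AUC = 666 mg/L·h

Trapezoidal AUC_0→12:
  [0→3]: (0.00+22.16)/2 × 3 = 33.24
  [3→4]: (22.16+24.98)/2 × 1 = 23.57
  [4→10]: (24.98+25.37)/2 × 6 = 151.05
  [10→11]: (25.37+24.40)/2 × 1 = 24.885
  [11→12]: (24.40+23.36)/2 × 1 = 23.88
  Sum = 256.625 mg/L·h
Extrapolated tail: C_last / k_e = 23.36 / 0.057 = 409.825
AUC_0→∞ = 256.625 + 409.825 = 666.45 mg/L·h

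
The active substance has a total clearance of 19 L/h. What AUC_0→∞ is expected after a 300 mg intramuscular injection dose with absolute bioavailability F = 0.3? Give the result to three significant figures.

AUC_0→∞ = F × Dose / CL
        = 0.3 × 300 / 19 = 4.73684 mg/L·h

AUC = 4.74 mg/L·h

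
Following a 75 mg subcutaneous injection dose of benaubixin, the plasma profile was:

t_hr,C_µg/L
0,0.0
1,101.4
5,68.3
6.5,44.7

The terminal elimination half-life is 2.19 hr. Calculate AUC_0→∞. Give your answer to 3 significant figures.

Trapezoidal AUC_0→6.5:
  [0→1]: (0.0+101.4)/2 × 1 = 50.7
  [1→5]: (101.4+68.3)/2 × 4 = 339.4
  [5→6.5]: (68.3+44.7)/2 × 1.5 = 84.75
  Sum = 474.85 µg/L·hr
k_e = ln2 / t½ = 0.693147 / 2.19 = 0.3165 hr^-1
Extrapolated tail: C_last / k_e = 44.7 / 0.3165 = 141.232
AUC_0→∞ = 474.85 + 141.232 = 616.082 µg/L·hr

AUC = 616 µg/L·hr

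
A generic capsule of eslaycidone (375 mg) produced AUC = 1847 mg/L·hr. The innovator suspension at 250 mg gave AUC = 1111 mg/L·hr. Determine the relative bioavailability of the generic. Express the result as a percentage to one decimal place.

F_rel = 110.8%

F_rel = (AUC_test/D_test) / (AUC_ref/D_ref)
      = (1847/375) / (1111/250)
      = 4.92533 / 4.444 = 1.1083 = 110.83%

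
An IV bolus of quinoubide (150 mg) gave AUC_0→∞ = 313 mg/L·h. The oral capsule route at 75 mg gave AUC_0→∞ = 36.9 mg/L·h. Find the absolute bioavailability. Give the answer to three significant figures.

F = 0.236

F = (AUC_ev / D_ev) / (AUC_iv / D_iv)
  = (36.9/75) / (313/150)
  = 0.492 / 2.08667 = 0.2358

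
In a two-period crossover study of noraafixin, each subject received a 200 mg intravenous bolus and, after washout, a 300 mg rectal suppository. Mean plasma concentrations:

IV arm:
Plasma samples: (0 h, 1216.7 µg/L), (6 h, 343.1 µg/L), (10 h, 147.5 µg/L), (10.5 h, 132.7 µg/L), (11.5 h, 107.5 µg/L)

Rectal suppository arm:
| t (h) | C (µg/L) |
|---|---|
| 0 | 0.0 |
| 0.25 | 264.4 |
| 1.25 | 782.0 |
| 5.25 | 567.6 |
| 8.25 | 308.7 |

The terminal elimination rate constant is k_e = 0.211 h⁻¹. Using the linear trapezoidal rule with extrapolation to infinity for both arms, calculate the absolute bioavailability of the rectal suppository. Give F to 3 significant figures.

Trapezoidal AUC_0→11.5 (IV):
  [0→6]: (1216.7+343.1)/2 × 6 = 4679.4
  [6→10]: (343.1+147.5)/2 × 4 = 981.2
  [10→10.5]: (147.5+132.7)/2 × 0.5 = 70.05
  [10.5→11.5]: (132.7+107.5)/2 × 1 = 120.1
  Sum = 5850.75 µg/L·h
IV tail: 107.5/0.211 = 509.479; AUC_iv,0→∞ = 5850.75 + 509.479 = 6360.229 µg/L·h
Trapezoidal AUC_0→8.25 (rectal suppository):
  [0→0.25]: (0.0+264.4)/2 × 0.25 = 33.05
  [0.25→1.25]: (264.4+782.0)/2 × 1 = 523.2
  [1.25→5.25]: (782.0+567.6)/2 × 4 = 2699.2
  [5.25→8.25]: (567.6+308.7)/2 × 3 = 1314.45
  Sum = 4569.9 µg/L·h
rectal suppository tail: 308.7/0.211 = 1463.033; AUC_ev,0→∞ = 4569.9 + 1463.033 = 6032.933 µg/L·h
F = (AUC_ev/D_ev)/(AUC_iv/D_iv) = (6032.933/300)/(6360.229/200) = 20.1098/31.801145 = 0.6324

F = 0.632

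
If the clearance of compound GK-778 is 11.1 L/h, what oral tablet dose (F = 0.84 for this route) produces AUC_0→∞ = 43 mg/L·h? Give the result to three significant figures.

Dose = CL × AUC_0→∞ / F
     = 11.1 × 43 / 0.84 = 568.214 mg

Dose = 568 mg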